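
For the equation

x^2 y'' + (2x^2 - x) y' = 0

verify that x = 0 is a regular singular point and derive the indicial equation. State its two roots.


Divide by x^2 to reach normal form y'' + P_1(x) y' + P_2(x) y = 0 with P_1(x) = 2 - 1/x and P_2(x) = 0.
x = 0 is a singular point because the y'-coefficient 2 - 1/x has a pole at x = 0.
It is a regular singular point because x P_1(x) = p(x) = 2x - 1 and x^2 P_2(x) = q(x) = 0 are polynomials, hence analytic at x = 0.
p(0) = -1,  q(0) = 0.
Indicial equation: r(r-1) + p(0) r + q(0) = 0, i.e. r^2 + (p(0) - 1) r + q(0) = 0, i.e. r^2 - 2 r = 0.
Discriminant: (-2)^2 - 4(0) = 4, so r = (2 ± 2)/2.
Solving: r_1 = 2, r_2 = 0.

indicial: r^2 - 2 r = 0; roots r_1 = 2, r_2 = 0


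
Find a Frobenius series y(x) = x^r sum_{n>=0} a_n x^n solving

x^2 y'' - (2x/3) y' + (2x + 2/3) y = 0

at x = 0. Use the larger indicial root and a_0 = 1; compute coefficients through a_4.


Write in Frobenius form y'' + (p(x)/x) y' + (q(x)/x^2) y = 0:
  p(x) = -2/3,  q(x) = 2x + 2/3.
Indicial equation: r(r-1) + (-2/3) r + (2/3) = 0 -> roots r_1 = 1, r_2 = 2/3.
Take r = r_1 = 1. Let y(x) = x^r sum_{n>=0} a_n x^n with a_0 = 1.
Substitute y = x^r sum a_n x^n and match x^{r+n}. The recurrence is
  D(n) a_n + 2 a_{n-1} = 0,  where D(n) = (r+n)(r+n-1) + (-2/3)(r+n) + (2/3).
  a_n = -2 / D(n) * a_{n-1}.
Since the indicial polynomial factors as (r - r_1)(r - r_2), D(n) = (r_1 + n - r_1)(r_1 + n - r_2) = n(n + 1/3).
Evaluating step by step (a_0 = 1):
  n = 1: D(1) = 1(1 + 1/3) = 4/3; numerator = -2(1) = -2; a_1 = (-2)/(4/3) = -3/2
  n = 2: D(2) = 2(2 + 1/3) = 14/3; numerator = -2(-3/2) = 3; a_2 = (3)/(14/3) = 9/14
  n = 3: D(3) = 3(3 + 1/3) = 10; numerator = -2(9/14) = -9/7; a_3 = (-9/7)/(10) = -9/70
  n = 4: D(4) = 4(4 + 1/3) = 52/3; numerator = -2(-9/70) = 9/35; a_4 = (9/35)/(52/3) = 27/1820

r = 1; a_0 = 1; a_1 = -3/2; a_2 = 9/14; a_3 = -9/70; a_4 = 27/1820


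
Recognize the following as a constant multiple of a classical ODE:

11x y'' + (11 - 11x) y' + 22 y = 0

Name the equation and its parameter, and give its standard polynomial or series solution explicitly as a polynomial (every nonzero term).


All three coefficients share the factor 11; dividing through by 11 gives  x y'' + (1 - x) y' + 2 y = 0.
This matches the Laguerre equation x y'' + (1 - x) y' + n y = 0 with n = 2; the polynomial solution is L_2(x).
With y = sum_k a_k x^k, matching x^k gives (k+1)k a_{k+1} + (k+1) a_{k+1} - k a_k + n a_k = 0, i.e. (k+1)^2 a_{k+1} = (k - n) a_k = (k - 2) a_k. The right side vanishes at k = 2, so the series terminates at degree 2.
Standard normalization L_n(0) = 1 gives a_0 = 1. Work upward with a_{k+1} = (k - 2) a_k / (k+1)^2:
  a_1 = (0 - 2)(1) / 1^2 = -2/1 = -2
  a_2 = (1 - 2)(-2) / 2^2 = 2/4 = 1/2
Hence L_2(x) = x^2/2 - 2 x + 1.

L_2(x); series = x^2/2 - 2 x + 1


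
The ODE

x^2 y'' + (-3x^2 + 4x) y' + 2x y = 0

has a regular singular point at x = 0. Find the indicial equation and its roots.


Divide by x^2 to reach normal form y'' + P_1(x) y' + P_2(x) y = 0 with P_1(x) = -3 + 4/x and P_2(x) = 2/x.
x = 0 is a singular point because the y'-coefficient -3 + 4/x has a pole at x = 0 and the y-coefficient 2/x has a pole at x = 0.
It is a regular singular point because x P_1(x) = p(x) = 4 - 3x and x^2 P_2(x) = q(x) = 2x are polynomials, hence analytic at x = 0.
p(0) = 4,  q(0) = 0.
Indicial equation: r(r-1) + p(0) r + q(0) = 0, i.e. r^2 + (p(0) - 1) r + q(0) = 0, i.e. r^2 + 3 r = 0.
Discriminant: (3)^2 - 4(0) = 9, so r = (-3 ± 3)/2.
Solving: r_1 = 0, r_2 = -3.

indicial: r^2 + 3 r = 0; roots r_1 = 0, r_2 = -3


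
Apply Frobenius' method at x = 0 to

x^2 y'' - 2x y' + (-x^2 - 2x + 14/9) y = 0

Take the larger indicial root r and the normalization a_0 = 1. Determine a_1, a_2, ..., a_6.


Write in Frobenius form y'' + (p(x)/x) y' + (q(x)/x^2) y = 0:
  p(x) = -2,  q(x) = -x^2 - 2x + 14/9.
Indicial equation: r(r-1) + (-2) r + (14/9) = 0 -> roots r_1 = 7/3, r_2 = 2/3.
Take r = r_1 = 7/3. Let y(x) = x^r sum_{n>=0} a_n x^n with a_0 = 1.
Substitute y = x^r sum a_n x^n and match x^{r+n}. The recurrence is
  D(n) a_n - 2 a_{n-1} - 1 a_{n-2} = 0,  where D(n) = (r+n)(r+n-1) + (-2)(r+n) + (14/9).
  a_n = [2 a_{n-1} + 1 a_{n-2}] / D(n).
Since the indicial polynomial factors as (r - r_1)(r - r_2), D(n) = (r_1 + n - r_1)(r_1 + n - r_2) = n(n + 5/3).
Evaluating step by step (a_0 = 1):
  n = 1: D(1) = 1(1 + 5/3) = 8/3; numerator = 2(1) = 2; a_1 = (2)/(8/3) = 3/4
  n = 2: D(2) = 2(2 + 5/3) = 22/3; numerator = 2(3/4) + 1(1) = 5/2; a_2 = (5/2)/(22/3) = 15/44
  n = 3: D(3) = 3(3 + 5/3) = 14; numerator = 2(15/44) + 1(3/4) = 63/44; a_3 = (63/44)/(14) = 9/88
  n = 4: D(4) = 4(4 + 5/3) = 68/3; numerator = 2(9/88) + 1(15/44) = 6/11; a_4 = (6/11)/(68/3) = 9/374
  n = 5: D(5) = 5(5 + 5/3) = 100/3; numerator = 2(9/374) + 1(9/88) = 225/1496; a_5 = (225/1496)/(100/3) = 27/5984
  n = 6: D(6) = 6(6 + 5/3) = 46; numerator = 2(27/5984) + 1(9/374) = 9/272; a_6 = (9/272)/(46) = 9/12512

r = 7/3; a_0 = 1; a_1 = 3/4; a_2 = 15/44; a_3 = 9/88; a_4 = 9/374; a_5 = 27/5984; a_6 = 9/12512


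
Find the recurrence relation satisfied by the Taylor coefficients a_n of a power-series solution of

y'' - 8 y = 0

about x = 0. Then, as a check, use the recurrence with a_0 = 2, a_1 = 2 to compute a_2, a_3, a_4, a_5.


Substitute y = sum_n a_n x^n into y'' + (const) y = 0.
y''(x) = sum_{n>=0} (n+2)(n+1) a_{n+2} x^n.
The ODE becomes sum_n [(n+2)(n+1) a_{n+2} - 8 a_n] x^n = 0.
Setting each coefficient to zero gives the recurrence:
  (n+2)(n+1) a_{n+2} - 8 a_n = 0,
  a_{n+2} = 8 / ((n+1)(n+2)) a_n.

Check with a_0 = 2, a_1 = 2 (apply the recurrence for n = 0, 1, 2, 3): a_0 = 2, a_1 = 2, a_2 = 8, a_3 = 8/3, a_4 = 16/3, a_5 = 16/15.

a_{n+2} = 8/((n+1)(n+2)) * a_n; check: a_0 = 2, a_1 = 2, a_2 = 8, a_3 = 8/3, a_4 = 16/3, a_5 = 16/15


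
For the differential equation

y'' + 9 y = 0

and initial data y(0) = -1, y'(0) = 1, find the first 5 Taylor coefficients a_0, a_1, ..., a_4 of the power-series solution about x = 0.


Ansatz: y(x) = sum_{n>=0} a_n x^n, so y'(x) = sum_{n>=1} n a_n x^(n-1) and y''(x) = sum_{n>=2} n(n-1) a_n x^(n-2).
Substitute into P(x) y'' + Q(x) y' + R(x) y = 0 with P(x) = 1, Q(x) = 0, R(x) = 9, and match powers of x.
Initial conditions: a_0 = -1, a_1 = 1.
Setting the coefficient of each power of x to zero and solving order by order (substituting the coefficients already found):
  x^0: 2 a_2 + 9 a_0 = 0  ->  2 a_2 = -9 a_0 = 9  ->  a_2 = 9/2
  x^1: 6 a_3 + 9 a_1 = 0  ->  6 a_3 = -9 a_1 = -9  ->  a_3 = -3/2
  x^2: 12 a_4 + 9 a_2 = 0  ->  12 a_4 = -9 a_2 = -81/2  ->  a_4 = -27/8
Truncated series: y(x) = -1 + x + (9/2) x^2 - (3/2) x^3 - (27/8) x^4 + O(x^5).

a_0 = -1; a_1 = 1; a_2 = 9/2; a_3 = -3/2; a_4 = -27/8


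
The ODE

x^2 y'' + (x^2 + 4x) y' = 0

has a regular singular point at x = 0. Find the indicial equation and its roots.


Divide by x^2 to reach normal form y'' + P_1(x) y' + P_2(x) y = 0 with P_1(x) = 1 + 4/x and P_2(x) = 0.
x = 0 is a singular point because the y'-coefficient 1 + 4/x has a pole at x = 0.
It is a regular singular point because x P_1(x) = p(x) = x + 4 and x^2 P_2(x) = q(x) = 0 are polynomials, hence analytic at x = 0.
p(0) = 4,  q(0) = 0.
Indicial equation: r(r-1) + p(0) r + q(0) = 0, i.e. r^2 + (p(0) - 1) r + q(0) = 0, i.e. r^2 + 3 r = 0.
Discriminant: (3)^2 - 4(0) = 9, so r = (-3 ± 3)/2.
Solving: r_1 = 0, r_2 = -3.

indicial: r^2 + 3 r = 0; roots r_1 = 0, r_2 = -3


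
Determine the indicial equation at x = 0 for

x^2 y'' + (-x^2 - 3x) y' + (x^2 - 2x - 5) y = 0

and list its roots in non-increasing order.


Divide by x^2 to reach normal form y'' + P_1(x) y' + P_2(x) y = 0 with P_1(x) = -1 - 3/x and P_2(x) = 1 - 2/x - 5/x^2.
x = 0 is a singular point because the y'-coefficient -1 - 3/x has a pole at x = 0 and the y-coefficient 1 - 2/x - 5/x^2 has a pole at x = 0.
It is a regular singular point because x P_1(x) = p(x) = -x - 3 and x^2 P_2(x) = q(x) = x^2 - 2x - 5 are polynomials, hence analytic at x = 0.
p(0) = -3,  q(0) = -5.
Indicial equation: r(r-1) + p(0) r + q(0) = 0, i.e. r^2 + (p(0) - 1) r + q(0) = 0, i.e. r^2 - 4 r - 5 = 0.
Discriminant: (-4)^2 - 4(-5) = 36, so r = (4 ± 6)/2.
Solving: r_1 = 5, r_2 = -1.

indicial: r^2 - 4 r - 5 = 0; roots r_1 = 5, r_2 = -1


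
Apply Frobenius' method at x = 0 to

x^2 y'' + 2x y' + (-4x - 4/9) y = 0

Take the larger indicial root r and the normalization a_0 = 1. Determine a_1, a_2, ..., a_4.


Write in Frobenius form y'' + (p(x)/x) y' + (q(x)/x^2) y = 0:
  p(x) = 2,  q(x) = -4x - 4/9.
Indicial equation: r(r-1) + (2) r + (-4/9) = 0 -> roots r_1 = 1/3, r_2 = -4/3.
Take r = r_1 = 1/3. Let y(x) = x^r sum_{n>=0} a_n x^n with a_0 = 1.
Substitute y = x^r sum a_n x^n and match x^{r+n}. The recurrence is
  D(n) a_n - 4 a_{n-1} = 0,  where D(n) = (r+n)(r+n-1) + (2)(r+n) + (-4/9).
  a_n = 4 / D(n) * a_{n-1}.
Since the indicial polynomial factors as (r - r_1)(r - r_2), D(n) = (r_1 + n - r_1)(r_1 + n - r_2) = n(n + 5/3).
Evaluating step by step (a_0 = 1):
  n = 1: D(1) = 1(1 + 5/3) = 8/3; numerator = 4(1) = 4; a_1 = (4)/(8/3) = 3/2
  n = 2: D(2) = 2(2 + 5/3) = 22/3; numerator = 4(3/2) = 6; a_2 = (6)/(22/3) = 9/11
  n = 3: D(3) = 3(3 + 5/3) = 14; numerator = 4(9/11) = 36/11; a_3 = (36/11)/(14) = 18/77
  n = 4: D(4) = 4(4 + 5/3) = 68/3; numerator = 4(18/77) = 72/77; a_4 = (72/77)/(68/3) = 54/1309

r = 1/3; a_0 = 1; a_1 = 3/2; a_2 = 9/11; a_3 = 18/77; a_4 = 54/1309


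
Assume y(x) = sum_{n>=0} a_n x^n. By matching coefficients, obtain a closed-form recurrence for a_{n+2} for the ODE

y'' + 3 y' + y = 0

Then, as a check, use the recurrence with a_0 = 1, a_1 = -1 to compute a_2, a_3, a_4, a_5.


Substitute y = sum_n a_n x^n.
y''(x) has coefficient (n+2)(n+1) a_{n+2} at x^n;
3 y'(x) has coefficient 3 (n+1) a_{n+1} at x^n;
y(x) has coefficient 1 a_n at x^n.
Matching x^n: (n+2)(n+1) a_{n+2} + 3 (n+1) a_{n+1} + 1 a_n = 0.
Thus a_{n+2} = [-3 (n+1) a_{n+1} - 1 a_n] / ((n+1)(n+2)).

Check with a_0 = 1, a_1 = -1 (apply the recurrence for n = 0, 1, 2, 3): a_0 = 1, a_1 = -1, a_2 = 1, a_3 = -5/6, a_4 = 13/24, a_5 = -17/60.

a_(n+2) = [-3 (n+1) a_(n+1) - 1 a_n] / ((n+1)(n+2)); check: a_0 = 1, a_1 = -1, a_2 = 1, a_3 = -5/6, a_4 = 13/24, a_5 = -17/60


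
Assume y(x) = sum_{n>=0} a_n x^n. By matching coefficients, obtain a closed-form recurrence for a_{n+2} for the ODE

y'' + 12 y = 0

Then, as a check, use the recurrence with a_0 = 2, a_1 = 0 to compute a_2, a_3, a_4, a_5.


Substitute y = sum_n a_n x^n into y'' + (const) y = 0.
y''(x) = sum_{n>=0} (n+2)(n+1) a_{n+2} x^n.
The ODE becomes sum_n [(n+2)(n+1) a_{n+2} + 12 a_n] x^n = 0.
Setting each coefficient to zero gives the recurrence:
  (n+2)(n+1) a_{n+2} + 12 a_n = 0,
  a_{n+2} = -12 / ((n+1)(n+2)) a_n.

Check with a_0 = 2, a_1 = 0 (apply the recurrence for n = 0, 1, 2, 3): a_0 = 2, a_1 = 0, a_2 = -12, a_3 = 0, a_4 = 12, a_5 = 0.

a_{n+2} = -12/((n+1)(n+2)) * a_n; check: a_0 = 2, a_1 = 0, a_2 = -12, a_3 = 0, a_4 = 12, a_5 = 0


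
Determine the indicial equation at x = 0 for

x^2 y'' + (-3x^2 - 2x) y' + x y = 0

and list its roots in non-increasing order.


Divide by x^2 to reach normal form y'' + P_1(x) y' + P_2(x) y = 0 with P_1(x) = -3 - 2/x and P_2(x) = 1/x.
x = 0 is a singular point because the y'-coefficient -3 - 2/x has a pole at x = 0 and the y-coefficient 1/x has a pole at x = 0.
It is a regular singular point because x P_1(x) = p(x) = -3x - 2 and x^2 P_2(x) = q(x) = x are polynomials, hence analytic at x = 0.
p(0) = -2,  q(0) = 0.
Indicial equation: r(r-1) + p(0) r + q(0) = 0, i.e. r^2 + (p(0) - 1) r + q(0) = 0, i.e. r^2 - 3 r = 0.
Discriminant: (-3)^2 - 4(0) = 9, so r = (3 ± 3)/2.
Solving: r_1 = 3, r_2 = 0.

indicial: r^2 - 3 r = 0; roots r_1 = 3, r_2 = 0


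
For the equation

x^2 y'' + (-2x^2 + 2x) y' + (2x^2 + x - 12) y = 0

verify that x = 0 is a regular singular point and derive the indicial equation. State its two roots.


Divide by x^2 to reach normal form y'' + P_1(x) y' + P_2(x) y = 0 with P_1(x) = -2 + 2/x and P_2(x) = 2 + 1/x - 12/x^2.
x = 0 is a singular point because the y'-coefficient -2 + 2/x has a pole at x = 0 and the y-coefficient 2 + 1/x - 12/x^2 has a pole at x = 0.
It is a regular singular point because x P_1(x) = p(x) = 2 - 2x and x^2 P_2(x) = q(x) = 2x^2 + x - 12 are polynomials, hence analytic at x = 0.
p(0) = 2,  q(0) = -12.
Indicial equation: r(r-1) + p(0) r + q(0) = 0, i.e. r^2 + (p(0) - 1) r + q(0) = 0, i.e. r^2 + 1 r - 12 = 0.
Discriminant: (1)^2 - 4(-12) = 49, so r = (-1 ± 7)/2.
Solving: r_1 = 3, r_2 = -4.

indicial: r^2 + 1 r - 12 = 0; roots r_1 = 3, r_2 = -4


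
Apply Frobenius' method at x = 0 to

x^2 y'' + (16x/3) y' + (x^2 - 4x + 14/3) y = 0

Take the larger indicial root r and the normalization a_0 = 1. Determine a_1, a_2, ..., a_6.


Write in Frobenius form y'' + (p(x)/x) y' + (q(x)/x^2) y = 0:
  p(x) = 16/3,  q(x) = x^2 - 4x + 14/3.
Indicial equation: r(r-1) + (16/3) r + (14/3) = 0 -> roots r_1 = -2, r_2 = -7/3.
Take r = r_1 = -2. Let y(x) = x^r sum_{n>=0} a_n x^n with a_0 = 1.
Substitute y = x^r sum a_n x^n and match x^{r+n}. The recurrence is
  D(n) a_n - 4 a_{n-1} + 1 a_{n-2} = 0,  where D(n) = (r+n)(r+n-1) + (16/3)(r+n) + (14/3).
  a_n = [4 a_{n-1} - 1 a_{n-2}] / D(n).
Since the indicial polynomial factors as (r - r_1)(r - r_2), D(n) = (r_1 + n - r_1)(r_1 + n - r_2) = n(n + 1/3).
Evaluating step by step (a_0 = 1):
  n = 1: D(1) = 1(1 + 1/3) = 4/3; numerator = 4(1) = 4; a_1 = (4)/(4/3) = 3
  n = 2: D(2) = 2(2 + 1/3) = 14/3; numerator = 4(3) - 1(1) = 11; a_2 = (11)/(14/3) = 33/14
  n = 3: D(3) = 3(3 + 1/3) = 10; numerator = 4(33/14) - 1(3) = 45/7; a_3 = (45/7)/(10) = 9/14
  n = 4: D(4) = 4(4 + 1/3) = 52/3; numerator = 4(9/14) - 1(33/14) = 3/14; a_4 = (3/14)/(52/3) = 9/728
  n = 5: D(5) = 5(5 + 1/3) = 80/3; numerator = 4(9/728) - 1(9/14) = -54/91; a_5 = (-54/91)/(80/3) = -81/3640
  n = 6: D(6) = 6(6 + 1/3) = 38; numerator = 4(-81/3640) - 1(9/728) = -369/3640; a_6 = (-369/3640)/(38) = -369/138320

r = -2; a_0 = 1; a_1 = 3; a_2 = 33/14; a_3 = 9/14; a_4 = 9/728; a_5 = -81/3640; a_6 = -369/138320


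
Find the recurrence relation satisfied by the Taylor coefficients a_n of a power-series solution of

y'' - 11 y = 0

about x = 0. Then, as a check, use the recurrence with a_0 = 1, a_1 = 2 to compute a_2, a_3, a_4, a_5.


Substitute y = sum_n a_n x^n into y'' + (const) y = 0.
y''(x) = sum_{n>=0} (n+2)(n+1) a_{n+2} x^n.
The ODE becomes sum_n [(n+2)(n+1) a_{n+2} - 11 a_n] x^n = 0.
Setting each coefficient to zero gives the recurrence:
  (n+2)(n+1) a_{n+2} - 11 a_n = 0,
  a_{n+2} = 11 / ((n+1)(n+2)) a_n.

Check with a_0 = 1, a_1 = 2 (apply the recurrence for n = 0, 1, 2, 3): a_0 = 1, a_1 = 2, a_2 = 11/2, a_3 = 11/3, a_4 = 121/24, a_5 = 121/60.

a_{n+2} = 11/((n+1)(n+2)) * a_n; check: a_0 = 1, a_1 = 2, a_2 = 11/2, a_3 = 11/3, a_4 = 121/24, a_5 = 121/60


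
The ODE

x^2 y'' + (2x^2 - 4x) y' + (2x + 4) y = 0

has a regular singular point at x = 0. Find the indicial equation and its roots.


Divide by x^2 to reach normal form y'' + P_1(x) y' + P_2(x) y = 0 with P_1(x) = 2 - 4/x and P_2(x) = 2/x + 4/x^2.
x = 0 is a singular point because the y'-coefficient 2 - 4/x has a pole at x = 0 and the y-coefficient 2/x + 4/x^2 has a pole at x = 0.
It is a regular singular point because x P_1(x) = p(x) = 2x - 4 and x^2 P_2(x) = q(x) = 2x + 4 are polynomials, hence analytic at x = 0.
p(0) = -4,  q(0) = 4.
Indicial equation: r(r-1) + p(0) r + q(0) = 0, i.e. r^2 + (p(0) - 1) r + q(0) = 0, i.e. r^2 - 5 r + 4 = 0.
Discriminant: (-5)^2 - 4(4) = 9, so r = (5 ± 3)/2.
Solving: r_1 = 4, r_2 = 1.

indicial: r^2 - 5 r + 4 = 0; roots r_1 = 4, r_2 = 1


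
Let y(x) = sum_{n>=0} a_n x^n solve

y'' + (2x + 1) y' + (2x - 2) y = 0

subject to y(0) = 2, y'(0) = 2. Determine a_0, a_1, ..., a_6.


Ansatz: y(x) = sum_{n>=0} a_n x^n, so y'(x) = sum_{n>=1} n a_n x^(n-1) and y''(x) = sum_{n>=2} n(n-1) a_n x^(n-2).
Substitute into P(x) y'' + Q(x) y' + R(x) y = 0 with P(x) = 1, Q(x) = 2x + 1, R(x) = 2x - 2, and match powers of x.
Initial conditions: a_0 = 2, a_1 = 2.
Setting the coefficient of each power of x to zero and solving order by order (substituting the coefficients already found):
  x^0: 2 a_2 + a_1 - 2 a_0 = 0  ->  2 a_2 = -a_1 + 2 a_0 = 2  ->  a_2 = 1
  x^1: 6 a_3 + 2 a_2 + 2 a_0 = 0  ->  6 a_3 = -2 a_2 - 2 a_0 = -6  ->  a_3 = -1
  x^2: 12 a_4 + 3 a_3 + 2 a_2 + 2 a_1 = 0  ->  12 a_4 = -3 a_3 - 2 a_2 - 2 a_1 = -3  ->  a_4 = -1/4
  x^3: 20 a_5 + 4 a_4 + 4 a_3 + 2 a_2 = 0  ->  20 a_5 = -4 a_4 - 4 a_3 - 2 a_2 = 3  ->  a_5 = 3/20
  x^4: 30 a_6 + 5 a_5 + 6 a_4 + 2 a_3 = 0  ->  30 a_6 = -5 a_5 - 6 a_4 - 2 a_3 = 11/4  ->  a_6 = 11/120
Truncated series: y(x) = 2 + 2 x + x^2 - x^3 - (1/4) x^4 + (3/20) x^5 + (11/120) x^6 + O(x^7).

a_0 = 2; a_1 = 2; a_2 = 1; a_3 = -1; a_4 = -1/4; a_5 = 3/20; a_6 = 11/120


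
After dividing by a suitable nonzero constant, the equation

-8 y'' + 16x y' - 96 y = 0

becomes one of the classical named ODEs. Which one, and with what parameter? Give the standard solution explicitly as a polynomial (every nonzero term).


All three coefficients share the factor -8; dividing through by -8 gives  y'' - 2x y' + 12 y = 0.
This matches the Hermite equation y'' - 2x y' + 2n y = 0 with 2n = 12, so n = 6; the polynomial solution is H_6(x).
With y = sum_k a_k x^k, matching x^k gives (k+2)(k+1) a_{k+2} = 2(k - n) a_k = 2(k - 6) a_k. The right side vanishes at k = 6, so the series with the parity of 6 terminates at degree 6.
Standard normalization: leading coefficient of H_n is 2^n, so a_6 = 2^6 = 64. Work downward with a_k = (k+1)(k+2) a_{k+2} / (2(k - n)):
  a_4 = (5)(6)(64) / (2(4 - 6)) = 1920/(-4) = -480
  a_2 = (3)(4)(-480) / (2(2 - 6)) = -5760/(-8) = 720
  a_0 = (1)(2)(720) / (2(0 - 6)) = 1440/(-12) = -120
Hence H_6(x) = 64 x^6 - 480 x^4 + 720 x^2 - 120.

H_6(x); series = 64 x^6 - 480 x^4 + 720 x^2 - 120


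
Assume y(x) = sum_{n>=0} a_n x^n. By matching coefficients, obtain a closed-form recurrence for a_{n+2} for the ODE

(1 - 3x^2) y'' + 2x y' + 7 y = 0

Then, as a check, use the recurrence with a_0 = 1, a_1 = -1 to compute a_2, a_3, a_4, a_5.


Substitute y = sum_n a_n x^n.
(1 - 3 x^2) y'' contributes (n+2)(n+1) a_{n+2} - 3 n(n-1) a_n at x^n.
2 x y'(x) contributes 2 n a_n at x^n.
7 y(x) contributes 7 a_n at x^n.
Matching x^n: (n+2)(n+1) a_{n+2} + (-3 n(n-1) + 2 n + 7) a_n = 0.
Thus a_{n+2} = (3 n(n-1) - 2 n - 7) / ((n+1)(n+2)) * a_n.

Check with a_0 = 1, a_1 = -1 (apply the recurrence for n = 0, 1, 2, 3): a_0 = 1, a_1 = -1, a_2 = -7/2, a_3 = 3/2, a_4 = 35/24, a_5 = 3/8.

a_(n+2) = (3 n(n-1) - 2 n - 7) / ((n+1)(n+2)) * a_n; check: a_0 = 1, a_1 = -1, a_2 = -7/2, a_3 = 3/2, a_4 = 35/24, a_5 = 3/8


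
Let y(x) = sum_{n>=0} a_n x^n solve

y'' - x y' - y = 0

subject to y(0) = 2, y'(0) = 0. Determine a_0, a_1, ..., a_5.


Ansatz: y(x) = sum_{n>=0} a_n x^n, so y'(x) = sum_{n>=1} n a_n x^(n-1) and y''(x) = sum_{n>=2} n(n-1) a_n x^(n-2).
Substitute into P(x) y'' + Q(x) y' + R(x) y = 0 with P(x) = 1, Q(x) = -x, R(x) = -1, and match powers of x.
Initial conditions: a_0 = 2, a_1 = 0.
Setting the coefficient of each power of x to zero and solving order by order (substituting the coefficients already found):
  x^0: 2 a_2 - a_0 = 0  ->  2 a_2 = a_0 = 2  ->  a_2 = 1
  x^1: 6 a_3 - 2 a_1 = 0  ->  6 a_3 = 2 a_1 = 0  ->  a_3 = 0
  x^2: 12 a_4 - 3 a_2 = 0  ->  12 a_4 = 3 a_2 = 3  ->  a_4 = 1/4
  x^3: 20 a_5 - 4 a_3 = 0  ->  20 a_5 = 4 a_3 = 0  ->  a_5 = 0
Truncated series: y(x) = 2 + x^2 + (1/4) x^4 + O(x^6).

a_0 = 2; a_1 = 0; a_2 = 1; a_3 = 0; a_4 = 1/4; a_5 = 0


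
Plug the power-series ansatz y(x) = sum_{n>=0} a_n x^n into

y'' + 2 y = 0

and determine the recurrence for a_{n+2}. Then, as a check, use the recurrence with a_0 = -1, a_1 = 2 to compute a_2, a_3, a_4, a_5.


Substitute y = sum_n a_n x^n into y'' + (const) y = 0.
y''(x) = sum_{n>=0} (n+2)(n+1) a_{n+2} x^n.
The ODE becomes sum_n [(n+2)(n+1) a_{n+2} + 2 a_n] x^n = 0.
Setting each coefficient to zero gives the recurrence:
  (n+2)(n+1) a_{n+2} + 2 a_n = 0,
  a_{n+2} = -2 / ((n+1)(n+2)) a_n.

Check with a_0 = -1, a_1 = 2 (apply the recurrence for n = 0, 1, 2, 3): a_0 = -1, a_1 = 2, a_2 = 1, a_3 = -2/3, a_4 = -1/6, a_5 = 1/15.

a_{n+2} = -2/((n+1)(n+2)) * a_n; check: a_0 = -1, a_1 = 2, a_2 = 1, a_3 = -2/3, a_4 = -1/6, a_5 = 1/15


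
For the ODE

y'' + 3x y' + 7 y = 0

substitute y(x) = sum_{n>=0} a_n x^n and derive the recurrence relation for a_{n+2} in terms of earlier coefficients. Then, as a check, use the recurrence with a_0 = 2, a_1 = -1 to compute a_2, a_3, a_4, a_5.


Substitute y = sum_n a_n x^n.
y''(x) has coefficient (n+2)(n+1) a_{n+2} at x^n;
3 x y'(x) has coefficient 3 n a_n at x^n (shift);
7 y(x) has coefficient 7 a_n at x^n.
Matching x^n: (n+2)(n+1) a_{n+2} + (3n + 7) a_n = 0.
Thus a_{n+2} = (-3n - 7) / ((n+1)(n+2)) * a_n.

Check with a_0 = 2, a_1 = -1 (apply the recurrence for n = 0, 1, 2, 3): a_0 = 2, a_1 = -1, a_2 = -7, a_3 = 5/3, a_4 = 91/12, a_5 = -4/3.

a_(n+2) = (-3n - 7) / ((n+1)(n+2)) * a_n; check: a_0 = 2, a_1 = -1, a_2 = -7, a_3 = 5/3, a_4 = 91/12, a_5 = -4/3


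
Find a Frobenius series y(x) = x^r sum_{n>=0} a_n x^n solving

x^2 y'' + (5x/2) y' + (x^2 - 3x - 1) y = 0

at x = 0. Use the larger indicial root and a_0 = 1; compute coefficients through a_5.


Write in Frobenius form y'' + (p(x)/x) y' + (q(x)/x^2) y = 0:
  p(x) = 5/2,  q(x) = x^2 - 3x - 1.
Indicial equation: r(r-1) + (5/2) r + (-1) = 0 -> roots r_1 = 1/2, r_2 = -2.
Take r = r_1 = 1/2. Let y(x) = x^r sum_{n>=0} a_n x^n with a_0 = 1.
Substitute y = x^r sum a_n x^n and match x^{r+n}. The recurrence is
  D(n) a_n - 3 a_{n-1} + 1 a_{n-2} = 0,  where D(n) = (r+n)(r+n-1) + (5/2)(r+n) + (-1).
  a_n = [3 a_{n-1} - 1 a_{n-2}] / D(n).
Since the indicial polynomial factors as (r - r_1)(r - r_2), D(n) = (r_1 + n - r_1)(r_1 + n - r_2) = n(n + 5/2).
Evaluating step by step (a_0 = 1):
  n = 1: D(1) = 1(1 + 5/2) = 7/2; numerator = 3(1) = 3; a_1 = (3)/(7/2) = 6/7
  n = 2: D(2) = 2(2 + 5/2) = 9; numerator = 3(6/7) - 1(1) = 11/7; a_2 = (11/7)/(9) = 11/63
  n = 3: D(3) = 3(3 + 5/2) = 33/2; numerator = 3(11/63) - 1(6/7) = -1/3; a_3 = (-1/3)/(33/2) = -2/99
  n = 4: D(4) = 4(4 + 5/2) = 26; numerator = 3(-2/99) - 1(11/63) = -163/693; a_4 = (-163/693)/(26) = -163/18018
  n = 5: D(5) = 5(5 + 5/2) = 75/2; numerator = 3(-163/18018) - 1(-2/99) = -125/18018; a_5 = (-125/18018)/(75/2) = -5/27027

r = 1/2; a_0 = 1; a_1 = 6/7; a_2 = 11/63; a_3 = -2/99; a_4 = -163/18018; a_5 = -5/27027


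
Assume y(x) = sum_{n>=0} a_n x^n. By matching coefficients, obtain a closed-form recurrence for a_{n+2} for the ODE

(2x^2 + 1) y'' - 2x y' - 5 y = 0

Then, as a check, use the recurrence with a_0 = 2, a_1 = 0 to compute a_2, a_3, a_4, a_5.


Substitute y = sum_n a_n x^n.
(1 + 2 x^2) y'' contributes (n+2)(n+1) a_{n+2} + 2 n(n-1) a_n at x^n.
-2 x y'(x) contributes -2 n a_n at x^n.
-5 y(x) contributes -5 a_n at x^n.
Matching x^n: (n+2)(n+1) a_{n+2} + (2 n(n-1) - 2 n - 5) a_n = 0.
Thus a_{n+2} = (-2 n(n-1) + 2 n + 5) / ((n+1)(n+2)) * a_n.

Check with a_0 = 2, a_1 = 0 (apply the recurrence for n = 0, 1, 2, 3): a_0 = 2, a_1 = 0, a_2 = 5, a_3 = 0, a_4 = 25/12, a_5 = 0.

a_(n+2) = (-2 n(n-1) + 2 n + 5) / ((n+1)(n+2)) * a_n; check: a_0 = 2, a_1 = 0, a_2 = 5, a_3 = 0, a_4 = 25/12, a_5 = 0


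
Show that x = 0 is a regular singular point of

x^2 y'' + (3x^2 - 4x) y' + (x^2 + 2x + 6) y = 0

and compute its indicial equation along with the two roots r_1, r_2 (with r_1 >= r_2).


Divide by x^2 to reach normal form y'' + P_1(x) y' + P_2(x) y = 0 with P_1(x) = 3 - 4/x and P_2(x) = 1 + 2/x + 6/x^2.
x = 0 is a singular point because the y'-coefficient 3 - 4/x has a pole at x = 0 and the y-coefficient 1 + 2/x + 6/x^2 has a pole at x = 0.
It is a regular singular point because x P_1(x) = p(x) = 3x - 4 and x^2 P_2(x) = q(x) = x^2 + 2x + 6 are polynomials, hence analytic at x = 0.
p(0) = -4,  q(0) = 6.
Indicial equation: r(r-1) + p(0) r + q(0) = 0, i.e. r^2 + (p(0) - 1) r + q(0) = 0, i.e. r^2 - 5 r + 6 = 0.
Discriminant: (-5)^2 - 4(6) = 1, so r = (5 ± 1)/2.
Solving: r_1 = 3, r_2 = 2.

indicial: r^2 - 5 r + 6 = 0; roots r_1 = 3, r_2 = 2


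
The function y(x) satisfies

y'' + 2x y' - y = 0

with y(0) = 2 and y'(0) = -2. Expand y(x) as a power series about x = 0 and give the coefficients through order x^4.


Ansatz: y(x) = sum_{n>=0} a_n x^n, so y'(x) = sum_{n>=1} n a_n x^(n-1) and y''(x) = sum_{n>=2} n(n-1) a_n x^(n-2).
Substitute into P(x) y'' + Q(x) y' + R(x) y = 0 with P(x) = 1, Q(x) = 2x, R(x) = -1, and match powers of x.
Initial conditions: a_0 = 2, a_1 = -2.
Setting the coefficient of each power of x to zero and solving order by order (substituting the coefficients already found):
  x^0: 2 a_2 - a_0 = 0  ->  2 a_2 = a_0 = 2  ->  a_2 = 1
  x^1: 6 a_3 + a_1 = 0  ->  6 a_3 = -a_1 = 2  ->  a_3 = 1/3
  x^2: 12 a_4 + 3 a_2 = 0  ->  12 a_4 = -3 a_2 = -3  ->  a_4 = -1/4
Truncated series: y(x) = 2 - 2 x + x^2 + (1/3) x^3 - (1/4) x^4 + O(x^5).

a_0 = 2; a_1 = -2; a_2 = 1; a_3 = 1/3; a_4 = -1/4


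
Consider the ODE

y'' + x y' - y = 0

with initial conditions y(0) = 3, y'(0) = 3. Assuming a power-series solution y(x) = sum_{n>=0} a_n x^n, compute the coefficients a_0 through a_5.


Ansatz: y(x) = sum_{n>=0} a_n x^n, so y'(x) = sum_{n>=1} n a_n x^(n-1) and y''(x) = sum_{n>=2} n(n-1) a_n x^(n-2).
Substitute into P(x) y'' + Q(x) y' + R(x) y = 0 with P(x) = 1, Q(x) = x, R(x) = -1, and match powers of x.
Initial conditions: a_0 = 3, a_1 = 3.
Setting the coefficient of each power of x to zero and solving order by order (substituting the coefficients already found):
  x^0: 2 a_2 - a_0 = 0  ->  2 a_2 = a_0 = 3  ->  a_2 = 3/2
  x^1: 6 a_3 = 0  ->  a_3 = 0
  x^2: 12 a_4 + a_2 = 0  ->  12 a_4 = -a_2 = -3/2  ->  a_4 = -1/8
  x^3: 20 a_5 + 2 a_3 = 0  ->  20 a_5 = -2 a_3 = 0  ->  a_5 = 0
Truncated series: y(x) = 3 + 3 x + (3/2) x^2 - (1/8) x^4 + O(x^6).

a_0 = 3; a_1 = 3; a_2 = 3/2; a_3 = 0; a_4 = -1/8; a_5 = 0


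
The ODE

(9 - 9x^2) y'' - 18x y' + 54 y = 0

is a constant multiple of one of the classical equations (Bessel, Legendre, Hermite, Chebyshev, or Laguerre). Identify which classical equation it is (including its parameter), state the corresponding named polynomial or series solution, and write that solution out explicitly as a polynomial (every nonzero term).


All three coefficients share the factor 9; dividing through by 9 gives  (1 - x^2) y'' - 2x y' + 6 y = 0.
This matches the Legendre equation (1 - x^2) y'' - 2x y' + n(n+1) y = 0 (note the -2x y' term) with n(n+1) = 6, so n = 2; the polynomial solution is P_2(x).
With y = sum_k a_k x^k, matching x^k gives (k+2)(k+1) a_{k+2} = [k(k+1) - n(n+1)] a_k = (k - 2)(k + 3) a_k. The right side vanishes at k = 2, so the series with the parity of 2 terminates at degree 2.
Standard normalization (P_n(1) = 1): leading coefficient (2n)!/(2^n (n!)^2) = 24/(4*4) = 3/2, so a_2 = 3/2. Work downward with a_k = (k+1)(k+2) a_{k+2} / ((k - 2)(k + 3)):
  a_0 = (1)(2)(3/2) / ((0 - 2)(0 + 3)) = 3/(-6) = -1/2
Hence P_2(x) = 3 x^2/2 - 1/2.

P_2(x); series = 3 x^2/2 - 1/2


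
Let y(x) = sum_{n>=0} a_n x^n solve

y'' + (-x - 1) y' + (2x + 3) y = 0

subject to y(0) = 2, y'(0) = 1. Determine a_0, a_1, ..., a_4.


Ansatz: y(x) = sum_{n>=0} a_n x^n, so y'(x) = sum_{n>=1} n a_n x^(n-1) and y''(x) = sum_{n>=2} n(n-1) a_n x^(n-2).
Substitute into P(x) y'' + Q(x) y' + R(x) y = 0 with P(x) = 1, Q(x) = -x - 1, R(x) = 2x + 3, and match powers of x.
Initial conditions: a_0 = 2, a_1 = 1.
Setting the coefficient of each power of x to zero and solving order by order (substituting the coefficients already found):
  x^0: 2 a_2 - a_1 + 3 a_0 = 0  ->  2 a_2 = a_1 - 3 a_0 = -5  ->  a_2 = -5/2
  x^1: 6 a_3 - 2 a_2 + 2 a_1 + 2 a_0 = 0  ->  6 a_3 = 2 a_2 - 2 a_1 - 2 a_0 = -11  ->  a_3 = -11/6
  x^2: 12 a_4 - 3 a_3 + a_2 + 2 a_1 = 0  ->  12 a_4 = 3 a_3 - a_2 - 2 a_1 = -5  ->  a_4 = -5/12
Truncated series: y(x) = 2 + x - (5/2) x^2 - (11/6) x^3 - (5/12) x^4 + O(x^5).

a_0 = 2; a_1 = 1; a_2 = -5/2; a_3 = -11/6; a_4 = -5/12


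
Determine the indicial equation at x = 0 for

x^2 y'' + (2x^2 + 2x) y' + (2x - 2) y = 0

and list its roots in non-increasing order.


Divide by x^2 to reach normal form y'' + P_1(x) y' + P_2(x) y = 0 with P_1(x) = 2 + 2/x and P_2(x) = 2/x - 2/x^2.
x = 0 is a singular point because the y'-coefficient 2 + 2/x has a pole at x = 0 and the y-coefficient 2/x - 2/x^2 has a pole at x = 0.
It is a regular singular point because x P_1(x) = p(x) = 2x + 2 and x^2 P_2(x) = q(x) = 2x - 2 are polynomials, hence analytic at x = 0.
p(0) = 2,  q(0) = -2.
Indicial equation: r(r-1) + p(0) r + q(0) = 0, i.e. r^2 + (p(0) - 1) r + q(0) = 0, i.e. r^2 + 1 r - 2 = 0.
Discriminant: (1)^2 - 4(-2) = 9, so r = (-1 ± 3)/2.
Solving: r_1 = 1, r_2 = -2.

indicial: r^2 + 1 r - 2 = 0; roots r_1 = 1, r_2 = -2


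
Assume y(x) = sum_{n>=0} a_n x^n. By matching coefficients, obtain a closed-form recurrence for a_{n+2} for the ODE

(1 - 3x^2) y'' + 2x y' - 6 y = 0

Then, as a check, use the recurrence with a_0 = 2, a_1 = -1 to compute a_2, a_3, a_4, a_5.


Substitute y = sum_n a_n x^n.
(1 - 3 x^2) y'' contributes (n+2)(n+1) a_{n+2} - 3 n(n-1) a_n at x^n.
2 x y'(x) contributes 2 n a_n at x^n.
-6 y(x) contributes -6 a_n at x^n.
Matching x^n: (n+2)(n+1) a_{n+2} + (-3 n(n-1) + 2 n - 6) a_n = 0.
Thus a_{n+2} = (3 n(n-1) - 2 n + 6) / ((n+1)(n+2)) * a_n.

Check with a_0 = 2, a_1 = -1 (apply the recurrence for n = 0, 1, 2, 3): a_0 = 2, a_1 = -1, a_2 = 6, a_3 = -2/3, a_4 = 4, a_5 = -3/5.

a_(n+2) = (3 n(n-1) - 2 n + 6) / ((n+1)(n+2)) * a_n; check: a_0 = 2, a_1 = -1, a_2 = 6, a_3 = -2/3, a_4 = 4, a_5 = -3/5


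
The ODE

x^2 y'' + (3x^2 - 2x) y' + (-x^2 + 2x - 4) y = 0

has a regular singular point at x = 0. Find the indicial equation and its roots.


Divide by x^2 to reach normal form y'' + P_1(x) y' + P_2(x) y = 0 with P_1(x) = 3 - 2/x and P_2(x) = -1 + 2/x - 4/x^2.
x = 0 is a singular point because the y'-coefficient 3 - 2/x has a pole at x = 0 and the y-coefficient -1 + 2/x - 4/x^2 has a pole at x = 0.
It is a regular singular point because x P_1(x) = p(x) = 3x - 2 and x^2 P_2(x) = q(x) = -x^2 + 2x - 4 are polynomials, hence analytic at x = 0.
p(0) = -2,  q(0) = -4.
Indicial equation: r(r-1) + p(0) r + q(0) = 0, i.e. r^2 + (p(0) - 1) r + q(0) = 0, i.e. r^2 - 3 r - 4 = 0.
Discriminant: (-3)^2 - 4(-4) = 25, so r = (3 ± 5)/2.
Solving: r_1 = 4, r_2 = -1.

indicial: r^2 - 3 r - 4 = 0; roots r_1 = 4, r_2 = -1


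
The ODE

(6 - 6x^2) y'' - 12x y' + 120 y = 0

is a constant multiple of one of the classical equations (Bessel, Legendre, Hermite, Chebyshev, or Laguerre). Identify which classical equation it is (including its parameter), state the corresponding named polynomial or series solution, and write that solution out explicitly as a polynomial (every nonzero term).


All three coefficients share the factor 6; dividing through by 6 gives  (1 - x^2) y'' - 2x y' + 20 y = 0.
This matches the Legendre equation (1 - x^2) y'' - 2x y' + n(n+1) y = 0 (note the -2x y' term) with n(n+1) = 20, so n = 4; the polynomial solution is P_4(x).
With y = sum_k a_k x^k, matching x^k gives (k+2)(k+1) a_{k+2} = [k(k+1) - n(n+1)] a_k = (k - 4)(k + 5) a_k. The right side vanishes at k = 4, so the series with the parity of 4 terminates at degree 4.
Standard normalization (P_n(1) = 1): leading coefficient (2n)!/(2^n (n!)^2) = 40320/(16*576) = 35/8, so a_4 = 35/8. Work downward with a_k = (k+1)(k+2) a_{k+2} / ((k - 4)(k + 5)):
  a_2 = (3)(4)(35/8) / ((2 - 4)(2 + 5)) = (105/2)/(-14) = -15/4
  a_0 = (1)(2)(-15/4) / ((0 - 4)(0 + 5)) = (-15/2)/(-20) = 3/8
Hence P_4(x) = 35 x^4/8 - 15 x^2/4 + 3/8.

P_4(x); series = 35 x^4/8 - 15 x^2/4 + 3/8


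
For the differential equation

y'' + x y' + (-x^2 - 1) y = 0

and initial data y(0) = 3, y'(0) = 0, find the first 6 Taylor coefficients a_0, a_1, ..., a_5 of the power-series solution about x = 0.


Ansatz: y(x) = sum_{n>=0} a_n x^n, so y'(x) = sum_{n>=1} n a_n x^(n-1) and y''(x) = sum_{n>=2} n(n-1) a_n x^(n-2).
Substitute into P(x) y'' + Q(x) y' + R(x) y = 0 with P(x) = 1, Q(x) = x, R(x) = -x^2 - 1, and match powers of x.
Initial conditions: a_0 = 3, a_1 = 0.
Setting the coefficient of each power of x to zero and solving order by order (substituting the coefficients already found):
  x^0: 2 a_2 - a_0 = 0  ->  2 a_2 = a_0 = 3  ->  a_2 = 3/2
  x^1: 6 a_3 = 0  ->  a_3 = 0
  x^2: 12 a_4 + a_2 - a_0 = 0  ->  12 a_4 = -a_2 + a_0 = 3/2  ->  a_4 = 1/8
  x^3: 20 a_5 + 2 a_3 - a_1 = 0  ->  20 a_5 = -2 a_3 + a_1 = 0  ->  a_5 = 0
Truncated series: y(x) = 3 + (3/2) x^2 + (1/8) x^4 + O(x^6).

a_0 = 3; a_1 = 0; a_2 = 3/2; a_3 = 0; a_4 = 1/8; a_5 = 0


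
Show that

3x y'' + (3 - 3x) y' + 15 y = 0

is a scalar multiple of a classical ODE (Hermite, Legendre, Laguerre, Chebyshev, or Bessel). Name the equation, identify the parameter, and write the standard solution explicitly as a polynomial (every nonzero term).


All three coefficients share the factor 3; dividing through by 3 gives  x y'' + (1 - x) y' + 5 y = 0.
This matches the Laguerre equation x y'' + (1 - x) y' + n y = 0 with n = 5; the polynomial solution is L_5(x).
With y = sum_k a_k x^k, matching x^k gives (k+1)k a_{k+1} + (k+1) a_{k+1} - k a_k + n a_k = 0, i.e. (k+1)^2 a_{k+1} = (k - n) a_k = (k - 5) a_k. The right side vanishes at k = 5, so the series terminates at degree 5.
Standard normalization L_n(0) = 1 gives a_0 = 1. Work upward with a_{k+1} = (k - 5) a_k / (k+1)^2:
  a_1 = (0 - 5)(1) / 1^2 = -5/1 = -5
  a_2 = (1 - 5)(-5) / 2^2 = 20/4 = 5
  a_3 = (2 - 5)(5) / 3^2 = -15/9 = -5/3
  a_4 = (3 - 5)(-5/3) / 4^2 = (10/3)/16 = 5/24
  a_5 = (4 - 5)(5/24) / 5^2 = (-5/24)/25 = -1/120
Hence L_5(x) = -x^5/120 + 5 x^4/24 - 5 x^3/3 + 5 x^2 - 5 x + 1.

L_5(x); series = -x^5/120 + 5 x^4/24 - 5 x^3/3 + 5 x^2 - 5 x + 1


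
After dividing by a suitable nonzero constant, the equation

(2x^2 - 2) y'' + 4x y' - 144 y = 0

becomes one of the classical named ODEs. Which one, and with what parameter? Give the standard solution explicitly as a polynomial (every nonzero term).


All three coefficients share the factor -2; dividing through by -2 gives  (1 - x^2) y'' - 2x y' + 72 y = 0.
This matches the Legendre equation (1 - x^2) y'' - 2x y' + n(n+1) y = 0 (note the -2x y' term) with n(n+1) = 72, so n = 8; the polynomial solution is P_8(x).
With y = sum_k a_k x^k, matching x^k gives (k+2)(k+1) a_{k+2} = [k(k+1) - n(n+1)] a_k = (k - 8)(k + 9) a_k. The right side vanishes at k = 8, so the series with the parity of 8 terminates at degree 8.
Standard normalization (P_n(1) = 1): leading coefficient (2n)!/(2^n (n!)^2) = 20922789888000/(256*1625702400) = 6435/128, so a_8 = 6435/128. Work downward with a_k = (k+1)(k+2) a_{k+2} / ((k - 8)(k + 9)):
  a_6 = (7)(8)(6435/128) / ((6 - 8)(6 + 9)) = (45045/16)/(-30) = -3003/32
  a_4 = (5)(6)(-3003/32) / ((4 - 8)(4 + 9)) = (-45045/16)/(-52) = 3465/64
  a_2 = (3)(4)(3465/64) / ((2 - 8)(2 + 9)) = (10395/16)/(-66) = -315/32
  a_0 = (1)(2)(-315/32) / ((0 - 8)(0 + 9)) = (-315/16)/(-72) = 35/128
Hence P_8(x) = 6435 x^8/128 - 3003 x^6/32 + 3465 x^4/64 - 315 x^2/32 + 35/128.

P_8(x); series = 6435 x^8/128 - 3003 x^6/32 + 3465 x^4/64 - 315 x^2/32 + 35/128


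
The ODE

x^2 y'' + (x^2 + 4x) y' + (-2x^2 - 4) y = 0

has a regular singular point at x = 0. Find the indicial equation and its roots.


Divide by x^2 to reach normal form y'' + P_1(x) y' + P_2(x) y = 0 with P_1(x) = 1 + 4/x and P_2(x) = -2 - 4/x^2.
x = 0 is a singular point because the y'-coefficient 1 + 4/x has a pole at x = 0 and the y-coefficient -2 - 4/x^2 has a pole at x = 0.
It is a regular singular point because x P_1(x) = p(x) = x + 4 and x^2 P_2(x) = q(x) = -2x^2 - 4 are polynomials, hence analytic at x = 0.
p(0) = 4,  q(0) = -4.
Indicial equation: r(r-1) + p(0) r + q(0) = 0, i.e. r^2 + (p(0) - 1) r + q(0) = 0, i.e. r^2 + 3 r - 4 = 0.
Discriminant: (3)^2 - 4(-4) = 25, so r = (-3 ± 5)/2.
Solving: r_1 = 1, r_2 = -4.

indicial: r^2 + 3 r - 4 = 0; roots r_1 = 1, r_2 = -4


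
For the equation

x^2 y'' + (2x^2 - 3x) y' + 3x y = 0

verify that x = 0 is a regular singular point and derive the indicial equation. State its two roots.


Divide by x^2 to reach normal form y'' + P_1(x) y' + P_2(x) y = 0 with P_1(x) = 2 - 3/x and P_2(x) = 3/x.
x = 0 is a singular point because the y'-coefficient 2 - 3/x has a pole at x = 0 and the y-coefficient 3/x has a pole at x = 0.
It is a regular singular point because x P_1(x) = p(x) = 2x - 3 and x^2 P_2(x) = q(x) = 3x are polynomials, hence analytic at x = 0.
p(0) = -3,  q(0) = 0.
Indicial equation: r(r-1) + p(0) r + q(0) = 0, i.e. r^2 + (p(0) - 1) r + q(0) = 0, i.e. r^2 - 4 r = 0.
Discriminant: (-4)^2 - 4(0) = 16, so r = (4 ± 4)/2.
Solving: r_1 = 4, r_2 = 0.

indicial: r^2 - 4 r = 0; roots r_1 = 4, r_2 = 0


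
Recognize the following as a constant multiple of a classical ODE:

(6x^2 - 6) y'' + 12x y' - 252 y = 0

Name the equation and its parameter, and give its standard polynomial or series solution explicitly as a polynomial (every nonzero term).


All three coefficients share the factor -6; dividing through by -6 gives  (1 - x^2) y'' - 2x y' + 42 y = 0.
This matches the Legendre equation (1 - x^2) y'' - 2x y' + n(n+1) y = 0 (note the -2x y' term) with n(n+1) = 42, so n = 6; the polynomial solution is P_6(x).
With y = sum_k a_k x^k, matching x^k gives (k+2)(k+1) a_{k+2} = [k(k+1) - n(n+1)] a_k = (k - 6)(k + 7) a_k. The right side vanishes at k = 6, so the series with the parity of 6 terminates at degree 6.
Standard normalization (P_n(1) = 1): leading coefficient (2n)!/(2^n (n!)^2) = 479001600/(64*518400) = 231/16, so a_6 = 231/16. Work downward with a_k = (k+1)(k+2) a_{k+2} / ((k - 6)(k + 7)):
  a_4 = (5)(6)(231/16) / ((4 - 6)(4 + 7)) = (3465/8)/(-22) = -315/16
  a_2 = (3)(4)(-315/16) / ((2 - 6)(2 + 7)) = (-945/4)/(-36) = 105/16
  a_0 = (1)(2)(105/16) / ((0 - 6)(0 + 7)) = (105/8)/(-42) = -5/16
Hence P_6(x) = 231 x^6/16 - 315 x^4/16 + 105 x^2/16 - 5/16.

P_6(x); series = 231 x^6/16 - 315 x^4/16 + 105 x^2/16 - 5/16


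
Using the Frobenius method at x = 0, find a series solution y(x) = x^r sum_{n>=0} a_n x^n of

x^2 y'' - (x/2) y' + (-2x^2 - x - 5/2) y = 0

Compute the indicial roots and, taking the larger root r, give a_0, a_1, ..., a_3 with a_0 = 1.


Write in Frobenius form y'' + (p(x)/x) y' + (q(x)/x^2) y = 0:
  p(x) = -1/2,  q(x) = -2x^2 - x - 5/2.
Indicial equation: r(r-1) + (-1/2) r + (-5/2) = 0 -> roots r_1 = 5/2, r_2 = -1.
Take r = r_1 = 5/2. Let y(x) = x^r sum_{n>=0} a_n x^n with a_0 = 1.
Substitute y = x^r sum a_n x^n and match x^{r+n}. The recurrence is
  D(n) a_n - 1 a_{n-1} - 2 a_{n-2} = 0,  where D(n) = (r+n)(r+n-1) + (-1/2)(r+n) + (-5/2).
  a_n = [1 a_{n-1} + 2 a_{n-2}] / D(n).
Since the indicial polynomial factors as (r - r_1)(r - r_2), D(n) = (r_1 + n - r_1)(r_1 + n - r_2) = n(n + 7/2).
Evaluating step by step (a_0 = 1):
  n = 1: D(1) = 1(1 + 7/2) = 9/2; numerator = 1(1) = 1; a_1 = (1)/(9/2) = 2/9
  n = 2: D(2) = 2(2 + 7/2) = 11; numerator = 1(2/9) + 2(1) = 20/9; a_2 = (20/9)/(11) = 20/99
  n = 3: D(3) = 3(3 + 7/2) = 39/2; numerator = 1(20/99) + 2(2/9) = 64/99; a_3 = (64/99)/(39/2) = 128/3861

r = 5/2; a_0 = 1; a_1 = 2/9; a_2 = 20/99; a_3 = 128/3861


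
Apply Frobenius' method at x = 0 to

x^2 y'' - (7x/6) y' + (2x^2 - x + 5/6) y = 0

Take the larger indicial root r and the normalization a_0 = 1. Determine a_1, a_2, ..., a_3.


Write in Frobenius form y'' + (p(x)/x) y' + (q(x)/x^2) y = 0:
  p(x) = -7/6,  q(x) = 2x^2 - x + 5/6.
Indicial equation: r(r-1) + (-7/6) r + (5/6) = 0 -> roots r_1 = 5/3, r_2 = 1/2.
Take r = r_1 = 5/3. Let y(x) = x^r sum_{n>=0} a_n x^n with a_0 = 1.
Substitute y = x^r sum a_n x^n and match x^{r+n}. The recurrence is
  D(n) a_n - 1 a_{n-1} + 2 a_{n-2} = 0,  where D(n) = (r+n)(r+n-1) + (-7/6)(r+n) + (5/6).
  a_n = [1 a_{n-1} - 2 a_{n-2}] / D(n).
Since the indicial polynomial factors as (r - r_1)(r - r_2), D(n) = (r_1 + n - r_1)(r_1 + n - r_2) = n(n + 7/6).
Evaluating step by step (a_0 = 1):
  n = 1: D(1) = 1(1 + 7/6) = 13/6; numerator = 1(1) = 1; a_1 = (1)/(13/6) = 6/13
  n = 2: D(2) = 2(2 + 7/6) = 19/3; numerator = 1(6/13) - 2(1) = -20/13; a_2 = (-20/13)/(19/3) = -60/247
  n = 3: D(3) = 3(3 + 7/6) = 25/2; numerator = 1(-60/247) - 2(6/13) = -288/247; a_3 = (-288/247)/(25/2) = -576/6175

r = 5/3; a_0 = 1; a_1 = 6/13; a_2 = -60/247; a_3 = -576/6175


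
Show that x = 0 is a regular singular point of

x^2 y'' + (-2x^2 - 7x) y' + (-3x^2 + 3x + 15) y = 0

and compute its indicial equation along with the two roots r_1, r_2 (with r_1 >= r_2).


Divide by x^2 to reach normal form y'' + P_1(x) y' + P_2(x) y = 0 with P_1(x) = -2 - 7/x and P_2(x) = -3 + 3/x + 15/x^2.
x = 0 is a singular point because the y'-coefficient -2 - 7/x has a pole at x = 0 and the y-coefficient -3 + 3/x + 15/x^2 has a pole at x = 0.
It is a regular singular point because x P_1(x) = p(x) = -2x - 7 and x^2 P_2(x) = q(x) = -3x^2 + 3x + 15 are polynomials, hence analytic at x = 0.
p(0) = -7,  q(0) = 15.
Indicial equation: r(r-1) + p(0) r + q(0) = 0, i.e. r^2 + (p(0) - 1) r + q(0) = 0, i.e. r^2 - 8 r + 15 = 0.
Discriminant: (-8)^2 - 4(15) = 4, so r = (8 ± 2)/2.
Solving: r_1 = 5, r_2 = 3.

indicial: r^2 - 8 r + 15 = 0; roots r_1 = 5, r_2 = 3
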